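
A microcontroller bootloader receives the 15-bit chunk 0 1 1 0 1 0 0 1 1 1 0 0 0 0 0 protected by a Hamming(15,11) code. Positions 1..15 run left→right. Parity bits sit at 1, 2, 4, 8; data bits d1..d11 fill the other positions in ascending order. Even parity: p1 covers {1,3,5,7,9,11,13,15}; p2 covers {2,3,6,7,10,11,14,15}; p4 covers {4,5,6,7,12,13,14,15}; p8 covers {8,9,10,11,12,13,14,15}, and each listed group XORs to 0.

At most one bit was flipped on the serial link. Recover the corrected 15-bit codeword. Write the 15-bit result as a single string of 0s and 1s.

011010011100001

s1 (pos 1,3,5,7,9,11,13,15): 0⊕1⊕1⊕0⊕1⊕0⊕0⊕0 = 1
s2 (pos 2,3,6,7,10,11,14,15): 1⊕1⊕0⊕0⊕1⊕0⊕0⊕0 = 1
s4 (pos 4,5,6,7,12,13,14,15): 0⊕1⊕0⊕0⊕0⊕0⊕0⊕0 = 1
s8 (pos 8,9,10,11,12,13,14,15): 1⊕1⊕1⊕0⊕0⊕0⊕0⊕0 = 1
Syndrome s8…s1 = 1111 → error at position 15.
Flip position 15: 011010011100000 → 011010011100001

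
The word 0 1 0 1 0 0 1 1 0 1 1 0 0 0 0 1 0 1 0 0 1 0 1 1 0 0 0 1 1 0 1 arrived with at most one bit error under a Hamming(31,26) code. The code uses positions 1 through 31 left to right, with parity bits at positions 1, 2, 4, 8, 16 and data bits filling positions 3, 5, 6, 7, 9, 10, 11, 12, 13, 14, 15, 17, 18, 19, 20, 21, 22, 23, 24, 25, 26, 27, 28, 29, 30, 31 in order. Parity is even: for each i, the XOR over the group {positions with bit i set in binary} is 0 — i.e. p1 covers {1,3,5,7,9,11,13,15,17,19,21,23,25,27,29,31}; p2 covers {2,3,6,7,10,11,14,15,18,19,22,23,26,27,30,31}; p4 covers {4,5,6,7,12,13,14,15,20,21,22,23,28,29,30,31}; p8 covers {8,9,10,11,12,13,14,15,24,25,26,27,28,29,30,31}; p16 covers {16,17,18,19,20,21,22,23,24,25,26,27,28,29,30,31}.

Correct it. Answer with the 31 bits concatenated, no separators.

0101001101100101010010110001101

s1 (pos 1,3,5,7,9,11,13,15,17,19,21,23,25,27,29,31): 0⊕0⊕0⊕1⊕0⊕1⊕0⊕0⊕0⊕0⊕1⊕1⊕0⊕0⊕1⊕1 = 0
s2 (pos 2,3,6,7,10,11,14,15,18,19,22,23,26,27,30,31): 1⊕0⊕0⊕1⊕1⊕1⊕0⊕0⊕1⊕0⊕0⊕1⊕0⊕0⊕0⊕1 = 1
s4 (pos 4,5,6,7,12,13,14,15,20,21,22,23,28,29,30,31): 1⊕0⊕0⊕1⊕0⊕0⊕0⊕0⊕0⊕1⊕0⊕1⊕1⊕1⊕0⊕1 = 1
s8 (pos 8,9,10,11,12,13,14,15,24,25,26,27,28,29,30,31): 1⊕0⊕1⊕1⊕0⊕0⊕0⊕0⊕1⊕0⊕0⊕0⊕1⊕1⊕0⊕1 = 1
s16 (pos 16,17,18,19,20,21,22,23,24,25,26,27,28,29,30,31): 1⊕0⊕1⊕0⊕0⊕1⊕0⊕1⊕1⊕0⊕0⊕0⊕1⊕1⊕0⊕1 = 0
Syndrome s16…s1 = 01110 → error at position 14.
Flip position 14: 0101001101100001010010110001101 → 0101001101100101010010110001101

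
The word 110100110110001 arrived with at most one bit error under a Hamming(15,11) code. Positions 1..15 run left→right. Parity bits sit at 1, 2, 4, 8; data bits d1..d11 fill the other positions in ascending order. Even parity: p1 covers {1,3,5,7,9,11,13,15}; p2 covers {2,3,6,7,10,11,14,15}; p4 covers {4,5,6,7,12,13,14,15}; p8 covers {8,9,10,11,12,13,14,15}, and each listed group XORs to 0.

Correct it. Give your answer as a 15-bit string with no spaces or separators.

s1 (pos 1,3,5,7,9,11,13,15): 1⊕0⊕0⊕1⊕0⊕1⊕0⊕1 = 0
s2 (pos 2,3,6,7,10,11,14,15): 1⊕0⊕0⊕1⊕1⊕1⊕0⊕1 = 1
s4 (pos 4,5,6,7,12,13,14,15): 1⊕0⊕0⊕1⊕0⊕0⊕0⊕1 = 1
s8 (pos 8,9,10,11,12,13,14,15): 1⊕0⊕1⊕1⊕0⊕0⊕0⊕1 = 0
Syndrome s8…s1 = 0110 → error at position 6.
Flip position 6: 110100110110001 → 110101110110001

110101110110001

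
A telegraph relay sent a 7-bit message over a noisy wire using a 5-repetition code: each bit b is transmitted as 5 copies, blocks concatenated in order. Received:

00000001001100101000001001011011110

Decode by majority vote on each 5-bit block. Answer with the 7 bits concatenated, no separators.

Block 1 (00000): 0 ones → 0
Block 2 (00100): 1 one → 0
Block 3 (11001): 3 ones → 1
Block 4 (01000): 1 one → 0
Block 5 (00100): 1 one → 0
Block 6 (10110): 3 ones → 1
Block 7 (11110): 4 ones → 1

0010011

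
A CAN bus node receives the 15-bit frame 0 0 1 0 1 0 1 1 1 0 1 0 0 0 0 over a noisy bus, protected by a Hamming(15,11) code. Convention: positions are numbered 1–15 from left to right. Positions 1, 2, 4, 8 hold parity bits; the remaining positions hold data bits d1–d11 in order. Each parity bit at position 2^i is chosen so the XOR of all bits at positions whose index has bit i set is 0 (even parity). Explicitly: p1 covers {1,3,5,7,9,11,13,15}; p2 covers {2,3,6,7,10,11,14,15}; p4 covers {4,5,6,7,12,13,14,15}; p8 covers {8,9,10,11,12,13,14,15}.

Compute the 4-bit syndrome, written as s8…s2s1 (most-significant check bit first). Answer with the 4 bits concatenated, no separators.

s1 (pos 1,3,5,7,9,11,13,15): 0⊕1⊕1⊕1⊕1⊕1⊕0⊕0 = 1
s2 (pos 2,3,6,7,10,11,14,15): 0⊕1⊕0⊕1⊕0⊕1⊕0⊕0 = 1
s4 (pos 4,5,6,7,12,13,14,15): 0⊕1⊕0⊕1⊕0⊕0⊕0⊕0 = 0
s8 (pos 8,9,10,11,12,13,14,15): 1⊕1⊕0⊕1⊕0⊕0⊕0⊕0 = 1
Syndrome s8…s1 = 1011 → error at position 11.

1011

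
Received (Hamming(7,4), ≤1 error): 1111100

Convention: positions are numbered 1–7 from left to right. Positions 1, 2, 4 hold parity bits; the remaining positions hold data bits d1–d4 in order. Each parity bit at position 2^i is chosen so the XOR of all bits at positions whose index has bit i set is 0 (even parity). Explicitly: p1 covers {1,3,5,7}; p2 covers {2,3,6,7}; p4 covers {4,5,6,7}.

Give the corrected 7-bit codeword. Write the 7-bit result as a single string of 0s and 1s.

0111100

s1 (pos 1,3,5,7): 1⊕1⊕1⊕0 = 1
s2 (pos 2,3,6,7): 1⊕1⊕0⊕0 = 0
s4 (pos 4,5,6,7): 1⊕1⊕0⊕0 = 0
Syndrome s4…s1 = 001 → error at position 1.
Flip position 1: 1111100 → 0111100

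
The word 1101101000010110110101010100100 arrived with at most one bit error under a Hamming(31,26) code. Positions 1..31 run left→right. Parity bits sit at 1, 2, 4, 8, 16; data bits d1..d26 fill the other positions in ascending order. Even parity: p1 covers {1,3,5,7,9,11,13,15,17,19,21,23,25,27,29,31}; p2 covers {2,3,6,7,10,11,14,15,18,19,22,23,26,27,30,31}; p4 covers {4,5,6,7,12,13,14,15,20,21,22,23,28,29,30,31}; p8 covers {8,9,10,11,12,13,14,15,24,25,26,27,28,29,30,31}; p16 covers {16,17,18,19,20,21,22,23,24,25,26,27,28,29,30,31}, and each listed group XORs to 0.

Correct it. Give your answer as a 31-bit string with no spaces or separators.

s1 (pos 1,3,5,7,9,11,13,15,17,19,21,23,25,27,29,31): 1⊕0⊕1⊕1⊕0⊕0⊕0⊕1⊕1⊕0⊕0⊕0⊕0⊕0⊕1⊕0 = 0
s2 (pos 2,3,6,7,10,11,14,15,18,19,22,23,26,27,30,31): 1⊕0⊕0⊕1⊕0⊕0⊕1⊕1⊕1⊕0⊕1⊕0⊕1⊕0⊕0⊕0 = 1
s4 (pos 4,5,6,7,12,13,14,15,20,21,22,23,28,29,30,31): 1⊕1⊕0⊕1⊕1⊕0⊕1⊕1⊕1⊕0⊕1⊕0⊕0⊕1⊕0⊕0 = 1
s8 (pos 8,9,10,11,12,13,14,15,24,25,26,27,28,29,30,31): 0⊕0⊕0⊕0⊕1⊕0⊕1⊕1⊕1⊕0⊕1⊕0⊕0⊕1⊕0⊕0 = 0
s16 (pos 16,17,18,19,20,21,22,23,24,25,26,27,28,29,30,31): 0⊕1⊕1⊕0⊕1⊕0⊕1⊕0⊕1⊕0⊕1⊕0⊕0⊕1⊕0⊕0 = 1
Syndrome s16…s1 = 10110 → error at position 22.
Flip position 22: 1101101000010110110101010100100 → 1101101000010110110100010100100

1101101000010110110100010100100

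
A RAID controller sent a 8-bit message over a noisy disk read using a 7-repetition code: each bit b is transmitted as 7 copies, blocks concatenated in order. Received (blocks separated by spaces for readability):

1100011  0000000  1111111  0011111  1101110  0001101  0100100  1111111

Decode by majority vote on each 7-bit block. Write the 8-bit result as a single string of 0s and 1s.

Block 1 (1100011): 4 ones → 1
Block 2 (0000000): 0 ones → 0
Block 3 (1111111): 7 ones → 1
Block 4 (0011111): 5 ones → 1
Block 5 (1101110): 5 ones → 1
Block 6 (0001101): 3 ones → 0
Block 7 (0100100): 2 ones → 0
Block 8 (1111111): 7 ones → 1

10111001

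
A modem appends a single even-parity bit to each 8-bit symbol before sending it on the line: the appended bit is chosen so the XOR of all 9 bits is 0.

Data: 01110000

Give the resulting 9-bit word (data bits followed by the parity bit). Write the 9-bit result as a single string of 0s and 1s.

XOR of the 8 data bits: 0⊕1⊕1⊕1⊕0⊕0⊕0⊕0 = 1
Parity bit = 1 (so all 9 bits XOR to 0).

011100001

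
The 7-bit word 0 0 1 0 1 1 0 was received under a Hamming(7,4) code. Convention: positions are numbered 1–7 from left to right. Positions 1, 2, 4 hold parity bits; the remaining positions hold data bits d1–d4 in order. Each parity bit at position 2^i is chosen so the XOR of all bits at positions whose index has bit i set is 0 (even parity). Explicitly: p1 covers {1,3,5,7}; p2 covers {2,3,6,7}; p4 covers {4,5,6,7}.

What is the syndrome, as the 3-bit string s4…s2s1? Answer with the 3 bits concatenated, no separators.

000

s1 (pos 1,3,5,7): 0⊕1⊕1⊕0 = 0
s2 (pos 2,3,6,7): 0⊕1⊕1⊕0 = 0
s4 (pos 4,5,6,7): 0⊕1⊕1⊕0 = 0
Syndrome s4…s1 = 000 → no error.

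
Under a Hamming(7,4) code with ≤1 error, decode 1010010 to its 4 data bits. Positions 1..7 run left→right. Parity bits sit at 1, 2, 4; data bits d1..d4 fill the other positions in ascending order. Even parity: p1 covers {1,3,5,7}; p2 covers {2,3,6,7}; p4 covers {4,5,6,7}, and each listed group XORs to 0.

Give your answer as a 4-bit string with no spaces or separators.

s1 (pos 1,3,5,7): 1⊕1⊕0⊕0 = 0
s2 (pos 2,3,6,7): 0⊕1⊕1⊕0 = 0
s4 (pos 4,5,6,7): 0⊕0⊕1⊕0 = 1
Syndrome s4…s1 = 100 → error at position 4.
Flip position 4: 1010010 → 1011010
Read data bits from positions 3,5,6,7: 1010

1010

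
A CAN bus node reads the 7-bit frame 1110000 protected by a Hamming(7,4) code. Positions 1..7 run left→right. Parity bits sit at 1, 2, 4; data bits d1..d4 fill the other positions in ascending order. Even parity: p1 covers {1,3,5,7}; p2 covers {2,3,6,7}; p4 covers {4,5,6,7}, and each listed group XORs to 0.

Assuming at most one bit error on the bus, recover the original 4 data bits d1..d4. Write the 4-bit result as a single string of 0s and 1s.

1000

s1 (pos 1,3,5,7): 1⊕1⊕0⊕0 = 0
s2 (pos 2,3,6,7): 1⊕1⊕0⊕0 = 0
s4 (pos 4,5,6,7): 0⊕0⊕0⊕0 = 0
Syndrome s4…s1 = 000 → no error.
Read data bits from positions 3,5,6,7: 1000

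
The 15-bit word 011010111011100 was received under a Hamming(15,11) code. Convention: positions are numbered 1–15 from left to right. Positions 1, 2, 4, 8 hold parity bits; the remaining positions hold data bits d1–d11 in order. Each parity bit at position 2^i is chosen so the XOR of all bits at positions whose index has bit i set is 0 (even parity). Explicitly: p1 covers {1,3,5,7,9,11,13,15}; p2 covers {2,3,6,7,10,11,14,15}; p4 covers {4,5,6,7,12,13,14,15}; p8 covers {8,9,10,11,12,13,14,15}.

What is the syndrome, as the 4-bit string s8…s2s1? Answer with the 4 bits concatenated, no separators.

s1 (pos 1,3,5,7,9,11,13,15): 0⊕1⊕1⊕1⊕1⊕1⊕1⊕0 = 0
s2 (pos 2,3,6,7,10,11,14,15): 1⊕1⊕0⊕1⊕0⊕1⊕0⊕0 = 0
s4 (pos 4,5,6,7,12,13,14,15): 0⊕1⊕0⊕1⊕1⊕1⊕0⊕0 = 0
s8 (pos 8,9,10,11,12,13,14,15): 1⊕1⊕0⊕1⊕1⊕1⊕0⊕0 = 1
Syndrome s8…s1 = 1000 → error at position 8.

1000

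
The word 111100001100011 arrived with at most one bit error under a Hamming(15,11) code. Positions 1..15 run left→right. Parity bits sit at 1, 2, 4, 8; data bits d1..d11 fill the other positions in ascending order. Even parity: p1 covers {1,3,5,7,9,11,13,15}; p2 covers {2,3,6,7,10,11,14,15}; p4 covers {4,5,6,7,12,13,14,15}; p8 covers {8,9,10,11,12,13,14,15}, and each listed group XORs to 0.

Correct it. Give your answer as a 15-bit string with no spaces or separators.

s1 (pos 1,3,5,7,9,11,13,15): 1⊕1⊕0⊕0⊕1⊕0⊕0⊕1 = 0
s2 (pos 2,3,6,7,10,11,14,15): 1⊕1⊕0⊕0⊕1⊕0⊕1⊕1 = 1
s4 (pos 4,5,6,7,12,13,14,15): 1⊕0⊕0⊕0⊕0⊕0⊕1⊕1 = 1
s8 (pos 8,9,10,11,12,13,14,15): 0⊕1⊕1⊕0⊕0⊕0⊕1⊕1 = 0
Syndrome s8…s1 = 0110 → error at position 6.
Flip position 6: 111100001100011 → 111101001100011

111101001100011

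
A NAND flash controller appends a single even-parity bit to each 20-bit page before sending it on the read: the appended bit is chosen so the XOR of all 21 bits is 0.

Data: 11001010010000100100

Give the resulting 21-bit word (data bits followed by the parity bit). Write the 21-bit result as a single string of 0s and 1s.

110010100100001001001

XOR of the 20 data bits: 1⊕1⊕0⊕0⊕1⊕0⊕1⊕0⊕0⊕1⊕0⊕0⊕0⊕0⊕1⊕0⊕0⊕1⊕0⊕0 = 1
Parity bit = 1 (so all 21 bits XOR to 0).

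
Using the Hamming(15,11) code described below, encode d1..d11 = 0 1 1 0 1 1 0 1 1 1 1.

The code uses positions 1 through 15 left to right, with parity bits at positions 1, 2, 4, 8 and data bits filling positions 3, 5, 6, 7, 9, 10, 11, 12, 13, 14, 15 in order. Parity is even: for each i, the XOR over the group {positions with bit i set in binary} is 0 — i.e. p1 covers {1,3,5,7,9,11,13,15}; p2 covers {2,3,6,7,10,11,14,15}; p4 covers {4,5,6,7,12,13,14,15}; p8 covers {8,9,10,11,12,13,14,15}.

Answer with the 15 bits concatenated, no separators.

000011001101111

Place data at non-parity positions: p1 p2 0 p4 1 1 0 p8 1 1 0 1 1 1 1
p1 (pos 1,3,5,7,9,11,13,15): XOR of data positions = 0⊕1⊕0⊕1⊕0⊕1⊕1 = 0
p2 (pos 2,3,6,7,10,11,14,15): XOR of data positions = 0⊕1⊕0⊕1⊕0⊕1⊕1 = 0
p4 (pos 4,5,6,7,12,13,14,15): XOR of data positions = 1⊕1⊕0⊕1⊕1⊕1⊕1 = 0
p8 (pos 8,9,10,11,12,13,14,15): XOR of data positions = 1⊕1⊕0⊕1⊕1⊕1⊕1 = 0
Codeword: 000011001101111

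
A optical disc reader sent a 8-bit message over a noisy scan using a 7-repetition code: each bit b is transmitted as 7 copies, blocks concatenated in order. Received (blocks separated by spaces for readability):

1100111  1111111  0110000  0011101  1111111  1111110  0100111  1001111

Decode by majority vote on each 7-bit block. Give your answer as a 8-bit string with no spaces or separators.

Block 1 (1100111): 5 ones → 1
Block 2 (1111111): 7 ones → 1
Block 3 (0110000): 2 ones → 0
Block 4 (0011101): 4 ones → 1
Block 5 (1111111): 7 ones → 1
Block 6 (1111110): 6 ones → 1
Block 7 (0100111): 4 ones → 1
Block 8 (1001111): 5 ones → 1

11011111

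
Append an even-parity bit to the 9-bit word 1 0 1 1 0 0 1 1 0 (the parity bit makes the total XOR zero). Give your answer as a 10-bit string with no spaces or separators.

XOR of the 9 data bits: 1⊕0⊕1⊕1⊕0⊕0⊕1⊕1⊕0 = 1
Parity bit = 1 (so all 10 bits XOR to 0).

1011001101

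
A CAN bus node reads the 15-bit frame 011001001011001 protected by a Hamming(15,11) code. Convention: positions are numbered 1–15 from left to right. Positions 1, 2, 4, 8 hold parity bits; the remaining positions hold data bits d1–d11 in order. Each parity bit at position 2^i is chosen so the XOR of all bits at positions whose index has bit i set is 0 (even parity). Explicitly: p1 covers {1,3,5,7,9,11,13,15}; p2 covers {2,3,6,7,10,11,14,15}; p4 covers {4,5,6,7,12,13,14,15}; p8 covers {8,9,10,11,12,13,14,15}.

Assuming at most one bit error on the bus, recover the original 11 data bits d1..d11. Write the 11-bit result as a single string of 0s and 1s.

s1 (pos 1,3,5,7,9,11,13,15): 0⊕1⊕0⊕0⊕1⊕1⊕0⊕1 = 0
s2 (pos 2,3,6,7,10,11,14,15): 1⊕1⊕1⊕0⊕0⊕1⊕0⊕1 = 1
s4 (pos 4,5,6,7,12,13,14,15): 0⊕0⊕1⊕0⊕1⊕0⊕0⊕1 = 1
s8 (pos 8,9,10,11,12,13,14,15): 0⊕1⊕0⊕1⊕1⊕0⊕0⊕1 = 0
Syndrome s8…s1 = 0110 → error at position 6.
Flip position 6: 011001001011001 → 011000001011001
Read data bits from positions 3,5,6,7,9,10,11,12,13,14,15: 10001011001

10001011001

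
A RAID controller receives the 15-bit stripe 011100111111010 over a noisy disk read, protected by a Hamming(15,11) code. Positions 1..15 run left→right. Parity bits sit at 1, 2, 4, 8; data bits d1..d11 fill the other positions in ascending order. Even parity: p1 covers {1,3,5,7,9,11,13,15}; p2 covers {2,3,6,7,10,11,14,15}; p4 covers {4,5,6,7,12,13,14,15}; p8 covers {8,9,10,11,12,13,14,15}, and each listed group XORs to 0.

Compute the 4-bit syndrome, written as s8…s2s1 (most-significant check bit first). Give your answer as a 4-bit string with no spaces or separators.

0000

s1 (pos 1,3,5,7,9,11,13,15): 0⊕1⊕0⊕1⊕1⊕1⊕0⊕0 = 0
s2 (pos 2,3,6,7,10,11,14,15): 1⊕1⊕0⊕1⊕1⊕1⊕1⊕0 = 0
s4 (pos 4,5,6,7,12,13,14,15): 1⊕0⊕0⊕1⊕1⊕0⊕1⊕0 = 0
s8 (pos 8,9,10,11,12,13,14,15): 1⊕1⊕1⊕1⊕1⊕0⊕1⊕0 = 0
Syndrome s8…s1 = 0000 → no error.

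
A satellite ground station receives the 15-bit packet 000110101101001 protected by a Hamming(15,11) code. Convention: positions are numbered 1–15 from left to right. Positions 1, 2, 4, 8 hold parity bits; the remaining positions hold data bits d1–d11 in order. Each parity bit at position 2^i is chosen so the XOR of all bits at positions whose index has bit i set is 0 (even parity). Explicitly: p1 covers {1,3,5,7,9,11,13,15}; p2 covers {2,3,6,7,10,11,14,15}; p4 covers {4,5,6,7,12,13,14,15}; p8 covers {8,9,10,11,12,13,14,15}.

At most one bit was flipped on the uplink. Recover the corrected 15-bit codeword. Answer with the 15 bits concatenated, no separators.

s1 (pos 1,3,5,7,9,11,13,15): 0⊕0⊕1⊕1⊕1⊕0⊕0⊕1 = 0
s2 (pos 2,3,6,7,10,11,14,15): 0⊕0⊕0⊕1⊕1⊕0⊕0⊕1 = 1
s4 (pos 4,5,6,7,12,13,14,15): 1⊕1⊕0⊕1⊕1⊕0⊕0⊕1 = 1
s8 (pos 8,9,10,11,12,13,14,15): 0⊕1⊕1⊕0⊕1⊕0⊕0⊕1 = 0
Syndrome s8…s1 = 0110 → error at position 6.
Flip position 6: 000110101101001 → 000111101101001

000111101101001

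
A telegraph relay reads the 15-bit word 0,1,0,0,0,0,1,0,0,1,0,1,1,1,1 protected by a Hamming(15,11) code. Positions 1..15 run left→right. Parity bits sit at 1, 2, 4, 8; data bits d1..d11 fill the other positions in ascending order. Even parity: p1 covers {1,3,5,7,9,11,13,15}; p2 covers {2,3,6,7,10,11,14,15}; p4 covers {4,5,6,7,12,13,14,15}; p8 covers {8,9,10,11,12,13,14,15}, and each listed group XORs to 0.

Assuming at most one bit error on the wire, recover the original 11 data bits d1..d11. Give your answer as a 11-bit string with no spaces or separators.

s1 (pos 1,3,5,7,9,11,13,15): 0⊕0⊕0⊕1⊕0⊕0⊕1⊕1 = 1
s2 (pos 2,3,6,7,10,11,14,15): 1⊕0⊕0⊕1⊕1⊕0⊕1⊕1 = 1
s4 (pos 4,5,6,7,12,13,14,15): 0⊕0⊕0⊕1⊕1⊕1⊕1⊕1 = 1
s8 (pos 8,9,10,11,12,13,14,15): 0⊕0⊕1⊕0⊕1⊕1⊕1⊕1 = 1
Syndrome s8…s1 = 1111 → error at position 15.
Flip position 15: 010000100101111 → 010000100101110
Read data bits from positions 3,5,6,7,9,10,11,12,13,14,15: 00010101110

00010101110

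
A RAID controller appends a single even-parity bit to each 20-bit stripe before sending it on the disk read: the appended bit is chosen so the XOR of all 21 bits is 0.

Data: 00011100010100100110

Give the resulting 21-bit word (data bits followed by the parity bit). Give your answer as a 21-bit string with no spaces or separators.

XOR of the 20 data bits: 0⊕0⊕0⊕1⊕1⊕1⊕0⊕0⊕0⊕1⊕0⊕1⊕0⊕0⊕1⊕0⊕0⊕1⊕1⊕0 = 0
Parity bit = 0 (so all 21 bits XOR to 0).

000111000101001001100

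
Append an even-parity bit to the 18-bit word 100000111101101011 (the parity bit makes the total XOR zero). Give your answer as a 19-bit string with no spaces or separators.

1000001111011010110

XOR of the 18 data bits: 1⊕0⊕0⊕0⊕0⊕0⊕1⊕1⊕1⊕1⊕0⊕1⊕1⊕0⊕1⊕0⊕1⊕1 = 0
Parity bit = 0 (so all 19 bits XOR to 0).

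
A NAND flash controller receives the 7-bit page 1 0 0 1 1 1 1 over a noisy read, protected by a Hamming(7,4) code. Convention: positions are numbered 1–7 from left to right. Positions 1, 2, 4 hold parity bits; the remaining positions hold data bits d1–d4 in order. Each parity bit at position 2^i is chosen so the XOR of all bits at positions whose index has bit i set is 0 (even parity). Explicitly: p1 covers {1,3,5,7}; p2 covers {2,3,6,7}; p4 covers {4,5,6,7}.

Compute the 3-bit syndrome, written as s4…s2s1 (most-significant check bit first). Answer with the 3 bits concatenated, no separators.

s1 (pos 1,3,5,7): 1⊕0⊕1⊕1 = 1
s2 (pos 2,3,6,7): 0⊕0⊕1⊕1 = 0
s4 (pos 4,5,6,7): 1⊕1⊕1⊕1 = 0
Syndrome s4…s1 = 001 → error at position 1.

001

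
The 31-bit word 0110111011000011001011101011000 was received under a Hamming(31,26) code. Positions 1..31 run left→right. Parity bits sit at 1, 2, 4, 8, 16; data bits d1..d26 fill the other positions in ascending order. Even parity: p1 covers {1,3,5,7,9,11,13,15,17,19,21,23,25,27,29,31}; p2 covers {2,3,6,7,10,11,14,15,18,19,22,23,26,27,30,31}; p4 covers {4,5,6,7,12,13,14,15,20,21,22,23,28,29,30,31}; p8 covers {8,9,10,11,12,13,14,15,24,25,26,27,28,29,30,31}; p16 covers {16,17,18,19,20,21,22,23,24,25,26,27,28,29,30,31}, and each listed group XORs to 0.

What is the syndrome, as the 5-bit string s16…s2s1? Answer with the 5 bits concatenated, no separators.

s1 (pos 1,3,5,7,9,11,13,15,17,19,21,23,25,27,29,31): 0⊕1⊕1⊕1⊕1⊕0⊕0⊕1⊕0⊕1⊕1⊕1⊕1⊕1⊕0⊕0 = 0
s2 (pos 2,3,6,7,10,11,14,15,18,19,22,23,26,27,30,31): 1⊕1⊕1⊕1⊕1⊕0⊕0⊕1⊕0⊕1⊕1⊕1⊕0⊕1⊕0⊕0 = 0
s4 (pos 4,5,6,7,12,13,14,15,20,21,22,23,28,29,30,31): 0⊕1⊕1⊕1⊕0⊕0⊕0⊕1⊕0⊕1⊕1⊕1⊕1⊕0⊕0⊕0 = 0
s8 (pos 8,9,10,11,12,13,14,15,24,25,26,27,28,29,30,31): 0⊕1⊕1⊕0⊕0⊕0⊕0⊕1⊕0⊕1⊕0⊕1⊕1⊕0⊕0⊕0 = 0
s16 (pos 16,17,18,19,20,21,22,23,24,25,26,27,28,29,30,31): 1⊕0⊕0⊕1⊕0⊕1⊕1⊕1⊕0⊕1⊕0⊕1⊕1⊕0⊕0⊕0 = 0
Syndrome s16…s1 = 00000 → no error.

00000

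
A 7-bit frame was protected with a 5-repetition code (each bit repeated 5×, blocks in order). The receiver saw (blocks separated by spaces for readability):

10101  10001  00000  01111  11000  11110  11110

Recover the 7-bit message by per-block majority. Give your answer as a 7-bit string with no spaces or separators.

1001011

Block 1 (10101): 3 ones → 1
Block 2 (10001): 2 ones → 0
Block 3 (00000): 0 ones → 0
Block 4 (01111): 4 ones → 1
Block 5 (11000): 2 ones → 0
Block 6 (11110): 4 ones → 1
Block 7 (11110): 4 ones → 1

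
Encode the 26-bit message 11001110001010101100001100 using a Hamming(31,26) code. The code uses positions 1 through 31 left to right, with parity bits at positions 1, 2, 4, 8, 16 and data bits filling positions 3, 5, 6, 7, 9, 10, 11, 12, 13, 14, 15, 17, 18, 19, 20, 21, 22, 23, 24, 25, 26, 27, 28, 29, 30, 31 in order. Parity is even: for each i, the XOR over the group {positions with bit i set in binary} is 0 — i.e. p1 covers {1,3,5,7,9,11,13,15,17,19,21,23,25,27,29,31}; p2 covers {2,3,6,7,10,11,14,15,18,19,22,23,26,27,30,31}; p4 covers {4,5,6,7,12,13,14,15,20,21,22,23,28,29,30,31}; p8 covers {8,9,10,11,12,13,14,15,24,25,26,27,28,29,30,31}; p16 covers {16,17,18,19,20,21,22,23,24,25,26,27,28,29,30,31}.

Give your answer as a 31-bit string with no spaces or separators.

1111100011100010010101100001100

Place data at non-parity positions: p1 p2 1 p4 1 0 0 p8 1 1 1 0 0 0 1 p16 0 1 0 1 0 1 1 0 0 0 0 1 1 0 0
p1 (pos 1,3,5,7,9,11,13,15,17,19,21,23,25,27,29,31): XOR of data positions = 1⊕1⊕0⊕1⊕1⊕0⊕1⊕0⊕0⊕0⊕1⊕0⊕0⊕1⊕0 = 1
p2 (pos 2,3,6,7,10,11,14,15,18,19,22,23,26,27,30,31): XOR of data positions = 1⊕0⊕0⊕1⊕1⊕0⊕1⊕1⊕0⊕1⊕1⊕0⊕0⊕0⊕0 = 1
p4 (pos 4,5,6,7,12,13,14,15,20,21,22,23,28,29,30,31): XOR of data positions = 1⊕0⊕0⊕0⊕0⊕0⊕1⊕1⊕0⊕1⊕1⊕1⊕1⊕0⊕0 = 1
p8 (pos 8,9,10,11,12,13,14,15,24,25,26,27,28,29,30,31): XOR of data positions = 1⊕1⊕1⊕0⊕0⊕0⊕1⊕0⊕0⊕0⊕0⊕1⊕1⊕0⊕0 = 0
p16 (pos 16,17,18,19,20,21,22,23,24,25,26,27,28,29,30,31): XOR of data positions = 0⊕1⊕0⊕1⊕0⊕1⊕1⊕0⊕0⊕0⊕0⊕1⊕1⊕0⊕0 = 0
Codeword: 1111100011100010010101100001100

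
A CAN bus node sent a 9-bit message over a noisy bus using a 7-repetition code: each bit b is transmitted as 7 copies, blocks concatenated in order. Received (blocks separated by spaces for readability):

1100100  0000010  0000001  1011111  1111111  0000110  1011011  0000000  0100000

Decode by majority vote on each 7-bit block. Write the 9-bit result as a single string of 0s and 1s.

000110100

Block 1 (1100100): 3 ones → 0
Block 2 (0000010): 1 one → 0
Block 3 (0000001): 1 one → 0
Block 4 (1011111): 6 ones → 1
Block 5 (1111111): 7 ones → 1
Block 6 (0000110): 2 ones → 0
Block 7 (1011011): 5 ones → 1
Block 8 (0000000): 0 ones → 0
Block 9 (0100000): 1 one → 0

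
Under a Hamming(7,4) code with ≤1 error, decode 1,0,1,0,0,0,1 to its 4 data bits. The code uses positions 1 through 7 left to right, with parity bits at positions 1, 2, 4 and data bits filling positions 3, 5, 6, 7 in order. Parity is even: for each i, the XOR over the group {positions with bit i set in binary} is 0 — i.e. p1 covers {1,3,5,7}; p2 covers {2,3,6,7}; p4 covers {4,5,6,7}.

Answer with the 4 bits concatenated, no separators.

s1 (pos 1,3,5,7): 1⊕1⊕0⊕1 = 1
s2 (pos 2,3,6,7): 0⊕1⊕0⊕1 = 0
s4 (pos 4,5,6,7): 0⊕0⊕0⊕1 = 1
Syndrome s4…s1 = 101 → error at position 5.
Flip position 5: 1010001 → 1010101
Read data bits from positions 3,5,6,7: 1101

1101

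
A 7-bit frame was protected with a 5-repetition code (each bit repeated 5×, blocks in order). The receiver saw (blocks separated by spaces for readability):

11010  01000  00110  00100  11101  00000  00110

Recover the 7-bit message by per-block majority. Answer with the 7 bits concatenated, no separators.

1000100

Block 1 (11010): 3 ones → 1
Block 2 (01000): 1 one → 0
Block 3 (00110): 2 ones → 0
Block 4 (00100): 1 one → 0
Block 5 (11101): 4 ones → 1
Block 6 (00000): 0 ones → 0
Block 7 (00110): 2 ones → 0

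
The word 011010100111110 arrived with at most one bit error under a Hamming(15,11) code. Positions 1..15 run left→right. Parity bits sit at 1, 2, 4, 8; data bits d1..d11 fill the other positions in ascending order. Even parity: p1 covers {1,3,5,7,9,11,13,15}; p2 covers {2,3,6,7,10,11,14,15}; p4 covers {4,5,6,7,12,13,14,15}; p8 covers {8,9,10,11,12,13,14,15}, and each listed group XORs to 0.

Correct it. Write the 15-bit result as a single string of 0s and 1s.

s1 (pos 1,3,5,7,9,11,13,15): 0⊕1⊕1⊕1⊕0⊕1⊕1⊕0 = 1
s2 (pos 2,3,6,7,10,11,14,15): 1⊕1⊕0⊕1⊕1⊕1⊕1⊕0 = 0
s4 (pos 4,5,6,7,12,13,14,15): 0⊕1⊕0⊕1⊕1⊕1⊕1⊕0 = 1
s8 (pos 8,9,10,11,12,13,14,15): 0⊕0⊕1⊕1⊕1⊕1⊕1⊕0 = 1
Syndrome s8…s1 = 1101 → error at position 13.
Flip position 13: 011010100111110 → 011010100111010

011010100111010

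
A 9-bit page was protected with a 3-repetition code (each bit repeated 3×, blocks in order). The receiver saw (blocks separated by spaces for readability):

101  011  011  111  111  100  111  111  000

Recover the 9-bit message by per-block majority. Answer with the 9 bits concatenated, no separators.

Block 1 (101): 2 ones → 1
Block 2 (011): 2 ones → 1
Block 3 (011): 2 ones → 1
Block 4 (111): 3 ones → 1
Block 5 (111): 3 ones → 1
Block 6 (100): 1 one → 0
Block 7 (111): 3 ones → 1
Block 8 (111): 3 ones → 1
Block 9 (000): 0 ones → 0

111110110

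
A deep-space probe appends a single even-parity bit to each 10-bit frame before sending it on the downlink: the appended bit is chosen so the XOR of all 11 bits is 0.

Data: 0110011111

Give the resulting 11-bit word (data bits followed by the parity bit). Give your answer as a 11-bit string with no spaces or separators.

01100111111

XOR of the 10 data bits: 0⊕1⊕1⊕0⊕0⊕1⊕1⊕1⊕1⊕1 = 1
Parity bit = 1 (so all 11 bits XOR to 0).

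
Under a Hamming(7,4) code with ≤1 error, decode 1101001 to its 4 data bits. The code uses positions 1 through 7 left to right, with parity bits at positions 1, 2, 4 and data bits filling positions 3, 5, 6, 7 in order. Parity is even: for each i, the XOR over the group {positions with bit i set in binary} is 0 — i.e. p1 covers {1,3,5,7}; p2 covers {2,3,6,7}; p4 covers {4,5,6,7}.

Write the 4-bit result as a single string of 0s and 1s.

0001

s1 (pos 1,3,5,7): 1⊕0⊕0⊕1 = 0
s2 (pos 2,3,6,7): 1⊕0⊕0⊕1 = 0
s4 (pos 4,5,6,7): 1⊕0⊕0⊕1 = 0
Syndrome s4…s1 = 000 → no error.
Read data bits from positions 3,5,6,7: 0001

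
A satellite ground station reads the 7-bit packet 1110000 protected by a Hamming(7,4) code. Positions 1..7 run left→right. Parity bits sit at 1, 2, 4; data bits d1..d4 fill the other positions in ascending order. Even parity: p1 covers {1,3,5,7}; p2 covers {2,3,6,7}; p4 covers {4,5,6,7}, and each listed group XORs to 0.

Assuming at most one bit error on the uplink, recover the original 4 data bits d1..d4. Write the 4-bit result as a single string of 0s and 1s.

1000

s1 (pos 1,3,5,7): 1⊕1⊕0⊕0 = 0
s2 (pos 2,3,6,7): 1⊕1⊕0⊕0 = 0
s4 (pos 4,5,6,7): 0⊕0⊕0⊕0 = 0
Syndrome s4…s1 = 000 → no error.
Read data bits from positions 3,5,6,7: 1000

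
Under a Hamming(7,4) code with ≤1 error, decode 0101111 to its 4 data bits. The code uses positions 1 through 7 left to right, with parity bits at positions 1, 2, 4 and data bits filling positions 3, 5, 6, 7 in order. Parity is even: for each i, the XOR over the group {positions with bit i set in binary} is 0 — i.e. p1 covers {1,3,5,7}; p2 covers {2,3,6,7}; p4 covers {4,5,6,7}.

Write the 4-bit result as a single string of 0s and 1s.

s1 (pos 1,3,5,7): 0⊕0⊕1⊕1 = 0
s2 (pos 2,3,6,7): 1⊕0⊕1⊕1 = 1
s4 (pos 4,5,6,7): 1⊕1⊕1⊕1 = 0
Syndrome s4…s1 = 010 → error at position 2.
Flip position 2: 0101111 → 0001111
Read data bits from positions 3,5,6,7: 0111

0111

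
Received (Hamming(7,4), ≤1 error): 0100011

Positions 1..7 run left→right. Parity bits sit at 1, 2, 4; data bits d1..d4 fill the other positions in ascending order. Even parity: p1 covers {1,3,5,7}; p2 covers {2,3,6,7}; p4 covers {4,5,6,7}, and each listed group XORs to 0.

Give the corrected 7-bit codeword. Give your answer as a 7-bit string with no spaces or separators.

0110011

s1 (pos 1,3,5,7): 0⊕0⊕0⊕1 = 1
s2 (pos 2,3,6,7): 1⊕0⊕1⊕1 = 1
s4 (pos 4,5,6,7): 0⊕0⊕1⊕1 = 0
Syndrome s4…s1 = 011 → error at position 3.
Flip position 3: 0100011 → 0110011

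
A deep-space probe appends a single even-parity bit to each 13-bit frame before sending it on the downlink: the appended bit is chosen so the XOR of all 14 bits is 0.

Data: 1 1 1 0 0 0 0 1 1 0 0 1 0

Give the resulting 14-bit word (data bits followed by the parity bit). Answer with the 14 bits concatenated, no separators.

11100001100100

XOR of the 13 data bits: 1⊕1⊕1⊕0⊕0⊕0⊕0⊕1⊕1⊕0⊕0⊕1⊕0 = 0
Parity bit = 0 (so all 14 bits XOR to 0).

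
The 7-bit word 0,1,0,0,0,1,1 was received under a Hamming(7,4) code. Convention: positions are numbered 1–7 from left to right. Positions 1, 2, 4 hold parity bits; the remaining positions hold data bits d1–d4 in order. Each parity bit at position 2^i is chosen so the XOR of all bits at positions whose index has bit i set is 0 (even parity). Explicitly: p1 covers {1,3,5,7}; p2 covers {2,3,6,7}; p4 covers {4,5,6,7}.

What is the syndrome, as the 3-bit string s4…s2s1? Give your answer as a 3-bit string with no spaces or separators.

s1 (pos 1,3,5,7): 0⊕0⊕0⊕1 = 1
s2 (pos 2,3,6,7): 1⊕0⊕1⊕1 = 1
s4 (pos 4,5,6,7): 0⊕0⊕1⊕1 = 0
Syndrome s4…s1 = 011 → error at position 3.

011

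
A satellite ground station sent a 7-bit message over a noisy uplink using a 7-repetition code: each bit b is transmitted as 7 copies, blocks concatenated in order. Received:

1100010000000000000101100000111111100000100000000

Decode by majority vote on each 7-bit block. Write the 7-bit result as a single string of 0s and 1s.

Block 1 (1100010): 3 ones → 0
Block 2 (0000000): 0 ones → 0
Block 3 (0000010): 1 one → 0
Block 4 (1100000): 2 ones → 0
Block 5 (1111111): 7 ones → 1
Block 6 (0000010): 1 one → 0
Block 7 (0000000): 0 ones → 0

0000100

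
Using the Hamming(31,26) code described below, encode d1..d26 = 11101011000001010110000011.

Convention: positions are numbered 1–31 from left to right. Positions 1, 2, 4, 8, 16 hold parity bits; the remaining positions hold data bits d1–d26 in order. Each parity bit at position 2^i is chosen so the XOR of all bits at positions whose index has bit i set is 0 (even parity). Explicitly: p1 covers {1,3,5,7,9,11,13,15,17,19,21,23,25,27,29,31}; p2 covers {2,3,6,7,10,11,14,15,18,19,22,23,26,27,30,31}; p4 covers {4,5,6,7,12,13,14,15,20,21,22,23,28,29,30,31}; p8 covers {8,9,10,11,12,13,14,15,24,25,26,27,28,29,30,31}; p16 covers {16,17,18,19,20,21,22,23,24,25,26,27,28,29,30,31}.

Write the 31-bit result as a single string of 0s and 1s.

0111110010110000001010110000011

Place data at non-parity positions: p1 p2 1 p4 1 1 0 p8 1 0 1 1 0 0 0 p16 0 0 1 0 1 0 1 1 0 0 0 0 0 1 1
p1 (pos 1,3,5,7,9,11,13,15,17,19,21,23,25,27,29,31): XOR of data positions = 1⊕1⊕0⊕1⊕1⊕0⊕0⊕0⊕1⊕1⊕1⊕0⊕0⊕0⊕1 = 0
p2 (pos 2,3,6,7,10,11,14,15,18,19,22,23,26,27,30,31): XOR of data positions = 1⊕1⊕0⊕0⊕1⊕0⊕0⊕0⊕1⊕0⊕1⊕0⊕0⊕1⊕1 = 1
p4 (pos 4,5,6,7,12,13,14,15,20,21,22,23,28,29,30,31): XOR of data positions = 1⊕1⊕0⊕1⊕0⊕0⊕0⊕0⊕1⊕0⊕1⊕0⊕0⊕1⊕1 = 1
p8 (pos 8,9,10,11,12,13,14,15,24,25,26,27,28,29,30,31): XOR of data positions = 1⊕0⊕1⊕1⊕0⊕0⊕0⊕1⊕0⊕0⊕0⊕0⊕0⊕1⊕1 = 0
p16 (pos 16,17,18,19,20,21,22,23,24,25,26,27,28,29,30,31): XOR of data positions = 0⊕0⊕1⊕0⊕1⊕0⊕1⊕1⊕0⊕0⊕0⊕0⊕0⊕1⊕1 = 0
Codeword: 0111110010110000001010110000011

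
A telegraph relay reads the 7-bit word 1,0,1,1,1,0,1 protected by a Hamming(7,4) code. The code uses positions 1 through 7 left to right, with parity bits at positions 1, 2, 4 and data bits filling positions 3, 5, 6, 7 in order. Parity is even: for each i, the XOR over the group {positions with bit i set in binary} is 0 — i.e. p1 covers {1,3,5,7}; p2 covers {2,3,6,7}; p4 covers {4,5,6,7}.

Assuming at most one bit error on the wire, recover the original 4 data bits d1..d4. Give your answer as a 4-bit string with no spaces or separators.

1101

s1 (pos 1,3,5,7): 1⊕1⊕1⊕1 = 0
s2 (pos 2,3,6,7): 0⊕1⊕0⊕1 = 0
s4 (pos 4,5,6,7): 1⊕1⊕0⊕1 = 1
Syndrome s4…s1 = 100 → error at position 4.
Flip position 4: 1011101 → 1010101
Read data bits from positions 3,5,6,7: 1101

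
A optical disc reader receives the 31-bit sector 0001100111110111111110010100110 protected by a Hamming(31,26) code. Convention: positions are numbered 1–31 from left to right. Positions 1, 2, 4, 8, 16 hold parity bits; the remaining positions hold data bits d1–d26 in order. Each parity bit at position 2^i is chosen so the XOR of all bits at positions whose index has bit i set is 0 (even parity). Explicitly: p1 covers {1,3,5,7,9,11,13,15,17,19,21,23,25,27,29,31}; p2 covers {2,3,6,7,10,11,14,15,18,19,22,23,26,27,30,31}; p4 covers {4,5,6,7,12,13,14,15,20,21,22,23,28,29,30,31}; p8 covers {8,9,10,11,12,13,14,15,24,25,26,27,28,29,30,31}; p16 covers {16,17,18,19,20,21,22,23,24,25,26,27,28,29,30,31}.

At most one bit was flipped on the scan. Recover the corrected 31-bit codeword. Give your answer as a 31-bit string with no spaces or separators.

s1 (pos 1,3,5,7,9,11,13,15,17,19,21,23,25,27,29,31): 0⊕0⊕1⊕0⊕1⊕1⊕0⊕1⊕1⊕1⊕1⊕0⊕0⊕0⊕1⊕0 = 0
s2 (pos 2,3,6,7,10,11,14,15,18,19,22,23,26,27,30,31): 0⊕0⊕0⊕0⊕1⊕1⊕1⊕1⊕1⊕1⊕0⊕0⊕1⊕0⊕1⊕0 = 0
s4 (pos 4,5,6,7,12,13,14,15,20,21,22,23,28,29,30,31): 1⊕1⊕0⊕0⊕1⊕0⊕1⊕1⊕1⊕1⊕0⊕0⊕0⊕1⊕1⊕0 = 1
s8 (pos 8,9,10,11,12,13,14,15,24,25,26,27,28,29,30,31): 1⊕1⊕1⊕1⊕1⊕0⊕1⊕1⊕1⊕0⊕1⊕0⊕0⊕1⊕1⊕0 = 1
s16 (pos 16,17,18,19,20,21,22,23,24,25,26,27,28,29,30,31): 1⊕1⊕1⊕1⊕1⊕1⊕0⊕0⊕1⊕0⊕1⊕0⊕0⊕1⊕1⊕0 = 0
Syndrome s16…s1 = 01100 → error at position 12.
Flip position 12: 0001100111110111111110010100110 → 0001100111100111111110010100110

0001100111100111111110010100110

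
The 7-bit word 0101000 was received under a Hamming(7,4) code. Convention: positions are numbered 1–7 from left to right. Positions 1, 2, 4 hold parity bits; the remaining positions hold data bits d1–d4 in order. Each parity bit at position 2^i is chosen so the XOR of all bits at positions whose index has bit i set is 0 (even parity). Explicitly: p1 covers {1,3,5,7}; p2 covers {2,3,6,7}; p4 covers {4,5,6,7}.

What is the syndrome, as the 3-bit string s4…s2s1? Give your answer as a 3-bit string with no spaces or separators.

s1 (pos 1,3,5,7): 0⊕0⊕0⊕0 = 0
s2 (pos 2,3,6,7): 1⊕0⊕0⊕0 = 1
s4 (pos 4,5,6,7): 1⊕0⊕0⊕0 = 1
Syndrome s4…s1 = 110 → error at position 6.

110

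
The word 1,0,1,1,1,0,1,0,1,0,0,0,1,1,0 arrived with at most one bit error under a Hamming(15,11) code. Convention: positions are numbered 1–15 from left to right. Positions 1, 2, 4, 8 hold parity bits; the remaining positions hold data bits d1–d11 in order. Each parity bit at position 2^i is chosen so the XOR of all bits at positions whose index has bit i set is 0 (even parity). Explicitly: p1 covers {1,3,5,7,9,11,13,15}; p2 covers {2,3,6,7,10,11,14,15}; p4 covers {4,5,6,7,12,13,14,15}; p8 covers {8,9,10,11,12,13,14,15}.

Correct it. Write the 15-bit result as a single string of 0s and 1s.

s1 (pos 1,3,5,7,9,11,13,15): 1⊕1⊕1⊕1⊕1⊕0⊕1⊕0 = 0
s2 (pos 2,3,6,7,10,11,14,15): 0⊕1⊕0⊕1⊕0⊕0⊕1⊕0 = 1
s4 (pos 4,5,6,7,12,13,14,15): 1⊕1⊕0⊕1⊕0⊕1⊕1⊕0 = 1
s8 (pos 8,9,10,11,12,13,14,15): 0⊕1⊕0⊕0⊕0⊕1⊕1⊕0 = 1
Syndrome s8…s1 = 1110 → error at position 14.
Flip position 14: 101110101000110 → 101110101000100

101110101000100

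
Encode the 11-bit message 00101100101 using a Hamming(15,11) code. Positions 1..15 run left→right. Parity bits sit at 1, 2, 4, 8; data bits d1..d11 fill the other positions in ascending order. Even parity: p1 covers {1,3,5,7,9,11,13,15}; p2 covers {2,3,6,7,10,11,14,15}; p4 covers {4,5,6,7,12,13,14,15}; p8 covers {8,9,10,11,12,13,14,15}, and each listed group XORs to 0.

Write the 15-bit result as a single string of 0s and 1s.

Place data at non-parity positions: p1 p2 0 p4 0 1 0 p8 1 1 0 0 1 0 1
p1 (pos 1,3,5,7,9,11,13,15): XOR of data positions = 0⊕0⊕0⊕1⊕0⊕1⊕1 = 1
p2 (pos 2,3,6,7,10,11,14,15): XOR of data positions = 0⊕1⊕0⊕1⊕0⊕0⊕1 = 1
p4 (pos 4,5,6,7,12,13,14,15): XOR of data positions = 0⊕1⊕0⊕0⊕1⊕0⊕1 = 1
p8 (pos 8,9,10,11,12,13,14,15): XOR of data positions = 1⊕1⊕0⊕0⊕1⊕0⊕1 = 0
Codeword: 110101001100101

110101001100101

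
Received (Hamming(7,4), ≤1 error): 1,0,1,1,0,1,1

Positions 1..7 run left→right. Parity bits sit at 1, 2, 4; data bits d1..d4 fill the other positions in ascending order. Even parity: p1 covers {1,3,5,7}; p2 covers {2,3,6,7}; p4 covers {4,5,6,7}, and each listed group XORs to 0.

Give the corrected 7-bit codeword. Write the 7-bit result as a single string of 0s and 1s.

s1 (pos 1,3,5,7): 1⊕1⊕0⊕1 = 1
s2 (pos 2,3,6,7): 0⊕1⊕1⊕1 = 1
s4 (pos 4,5,6,7): 1⊕0⊕1⊕1 = 1
Syndrome s4…s1 = 111 → error at position 7.
Flip position 7: 1011011 → 1011010

1011010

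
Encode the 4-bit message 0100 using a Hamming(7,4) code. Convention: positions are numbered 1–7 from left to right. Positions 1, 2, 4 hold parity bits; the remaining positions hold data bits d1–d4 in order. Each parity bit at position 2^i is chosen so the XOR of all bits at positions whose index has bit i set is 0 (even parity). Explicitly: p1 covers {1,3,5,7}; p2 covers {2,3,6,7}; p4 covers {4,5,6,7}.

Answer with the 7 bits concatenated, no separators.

1001100

Place data at non-parity positions: p1 p2 0 p4 1 0 0
p1 (pos 1,3,5,7): XOR of data positions = 0⊕1⊕0 = 1
p2 (pos 2,3,6,7): XOR of data positions = 0⊕0⊕0 = 0
p4 (pos 4,5,6,7): XOR of data positions = 1⊕0⊕0 = 1
Codeword: 1001100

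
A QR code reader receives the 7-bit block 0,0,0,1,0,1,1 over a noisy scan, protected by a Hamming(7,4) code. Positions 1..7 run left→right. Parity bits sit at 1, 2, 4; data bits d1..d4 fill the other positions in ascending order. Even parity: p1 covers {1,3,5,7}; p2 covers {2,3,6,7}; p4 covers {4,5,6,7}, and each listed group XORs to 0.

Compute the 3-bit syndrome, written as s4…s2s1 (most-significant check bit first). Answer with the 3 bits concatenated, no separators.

s1 (pos 1,3,5,7): 0⊕0⊕0⊕1 = 1
s2 (pos 2,3,6,7): 0⊕0⊕1⊕1 = 0
s4 (pos 4,5,6,7): 1⊕0⊕1⊕1 = 1
Syndrome s4…s1 = 101 → error at position 5.

101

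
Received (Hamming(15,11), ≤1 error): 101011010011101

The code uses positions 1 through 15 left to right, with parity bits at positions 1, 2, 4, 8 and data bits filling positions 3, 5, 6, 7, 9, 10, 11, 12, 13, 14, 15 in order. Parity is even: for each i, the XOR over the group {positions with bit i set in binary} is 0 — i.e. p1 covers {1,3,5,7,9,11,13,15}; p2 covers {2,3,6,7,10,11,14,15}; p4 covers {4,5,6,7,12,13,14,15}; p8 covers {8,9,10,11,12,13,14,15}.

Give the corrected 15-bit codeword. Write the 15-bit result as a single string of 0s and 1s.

s1 (pos 1,3,5,7,9,11,13,15): 1⊕1⊕1⊕0⊕0⊕1⊕1⊕1 = 0
s2 (pos 2,3,6,7,10,11,14,15): 0⊕1⊕1⊕0⊕0⊕1⊕0⊕1 = 0
s4 (pos 4,5,6,7,12,13,14,15): 0⊕1⊕1⊕0⊕1⊕1⊕0⊕1 = 1
s8 (pos 8,9,10,11,12,13,14,15): 1⊕0⊕0⊕1⊕1⊕1⊕0⊕1 = 1
Syndrome s8…s1 = 1100 → error at position 12.
Flip position 12: 101011010011101 → 101011010010101

101011010010101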